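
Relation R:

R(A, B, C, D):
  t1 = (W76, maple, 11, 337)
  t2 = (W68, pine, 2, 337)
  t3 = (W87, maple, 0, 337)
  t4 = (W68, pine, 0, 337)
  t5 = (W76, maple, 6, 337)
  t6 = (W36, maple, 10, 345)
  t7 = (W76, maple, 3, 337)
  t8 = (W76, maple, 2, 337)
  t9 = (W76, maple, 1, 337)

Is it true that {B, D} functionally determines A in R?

(B=maple, D=337): rows 1, 3, 5, 7, 8, 9 → A takes values {W76, W87} — violation
(B=pine, D=337): rows 2, 4 → A = W68, W68 ✓
(B=maple, D=345): row 6 → A = W36 ✓
Two rows agree on {B, D} but differ on A, so {B, D} -> A does not hold.

No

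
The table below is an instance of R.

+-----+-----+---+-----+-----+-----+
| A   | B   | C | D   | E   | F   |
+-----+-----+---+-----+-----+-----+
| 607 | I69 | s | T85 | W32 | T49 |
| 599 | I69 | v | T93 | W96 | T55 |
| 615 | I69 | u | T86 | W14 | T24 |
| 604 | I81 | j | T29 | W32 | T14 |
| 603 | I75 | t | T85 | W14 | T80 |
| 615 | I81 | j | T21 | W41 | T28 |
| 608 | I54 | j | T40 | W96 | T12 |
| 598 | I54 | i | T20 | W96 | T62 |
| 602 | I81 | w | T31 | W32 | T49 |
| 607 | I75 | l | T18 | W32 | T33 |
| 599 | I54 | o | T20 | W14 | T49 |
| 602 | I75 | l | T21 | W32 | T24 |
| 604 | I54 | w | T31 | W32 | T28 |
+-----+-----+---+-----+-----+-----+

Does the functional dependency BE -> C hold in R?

No

(B=I69, E=W32): 1 row → C = s ✓
(B=I69, E=W96): 1 row → C = v ✓
(B=I69, E=W14): 1 row → C = u ✓
(B=I81, E=W32): 2 rows → C takes values {j, w} — violation
(B=I75, E=W14): 1 row → C = t ✓
(B=I81, E=W41): 1 row → C = j ✓
(B=I54, E=W96): 2 rows → C takes values {j, i} — violation
(B=I75, E=W32): 2 rows → C = l, l ✓
(B=I54, E=W14): 1 row → C = o ✓
(B=I54, E=W32): 1 row → C = w ✓
Two rows agree on BE but differ on C, so BE -> C does not hold.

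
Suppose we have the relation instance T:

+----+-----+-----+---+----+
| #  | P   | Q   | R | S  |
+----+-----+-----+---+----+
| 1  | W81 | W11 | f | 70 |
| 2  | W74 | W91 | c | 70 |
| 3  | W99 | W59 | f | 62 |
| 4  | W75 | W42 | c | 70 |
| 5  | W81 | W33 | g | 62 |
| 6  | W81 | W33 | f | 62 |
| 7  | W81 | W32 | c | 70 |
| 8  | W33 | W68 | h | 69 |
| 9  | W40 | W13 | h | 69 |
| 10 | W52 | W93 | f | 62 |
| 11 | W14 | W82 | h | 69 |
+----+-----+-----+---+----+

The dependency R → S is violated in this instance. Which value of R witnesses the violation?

R=f: rows 1, 3, 6, 10 → S takes values {70, 62} — violation
R=c: rows 2, 4, 7 → S = 70, 70, 70 ✓
R=g: row 5 → S = 62 ✓
R=h: rows 8, 9, 11 → S = 69, 69, 69 ✓
The only R value with inconsistent S is R=f.

f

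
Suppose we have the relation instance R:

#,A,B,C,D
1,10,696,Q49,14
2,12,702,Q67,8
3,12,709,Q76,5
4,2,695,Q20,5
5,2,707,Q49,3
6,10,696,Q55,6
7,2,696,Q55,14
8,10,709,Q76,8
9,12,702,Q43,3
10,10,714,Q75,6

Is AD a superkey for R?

No

Rows 6 and 10 have the same AD value (A=10, D=6) but are distinct tuples, so AD does not determine every attribute — not a superkey.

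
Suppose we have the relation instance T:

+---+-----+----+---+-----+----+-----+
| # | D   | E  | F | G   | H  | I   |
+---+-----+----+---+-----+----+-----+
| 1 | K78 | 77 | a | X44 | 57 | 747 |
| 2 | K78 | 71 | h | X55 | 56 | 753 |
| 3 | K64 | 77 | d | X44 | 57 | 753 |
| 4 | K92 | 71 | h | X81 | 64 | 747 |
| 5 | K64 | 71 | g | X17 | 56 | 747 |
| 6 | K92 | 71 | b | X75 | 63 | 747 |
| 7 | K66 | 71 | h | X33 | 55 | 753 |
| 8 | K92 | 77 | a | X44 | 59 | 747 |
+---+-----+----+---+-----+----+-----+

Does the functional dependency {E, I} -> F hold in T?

No

(E=77, I=747): rows 1, 8 → F = a, a ✓
(E=71, I=753): rows 2, 7 → F = h, h ✓
(E=77, I=753): row 3 → F = d ✓
(E=71, I=747): rows 4, 5, 6 → F takes values {h, g, b} — violation
Two rows agree on {E, I} but differ on F, so {E, I} -> F does not hold.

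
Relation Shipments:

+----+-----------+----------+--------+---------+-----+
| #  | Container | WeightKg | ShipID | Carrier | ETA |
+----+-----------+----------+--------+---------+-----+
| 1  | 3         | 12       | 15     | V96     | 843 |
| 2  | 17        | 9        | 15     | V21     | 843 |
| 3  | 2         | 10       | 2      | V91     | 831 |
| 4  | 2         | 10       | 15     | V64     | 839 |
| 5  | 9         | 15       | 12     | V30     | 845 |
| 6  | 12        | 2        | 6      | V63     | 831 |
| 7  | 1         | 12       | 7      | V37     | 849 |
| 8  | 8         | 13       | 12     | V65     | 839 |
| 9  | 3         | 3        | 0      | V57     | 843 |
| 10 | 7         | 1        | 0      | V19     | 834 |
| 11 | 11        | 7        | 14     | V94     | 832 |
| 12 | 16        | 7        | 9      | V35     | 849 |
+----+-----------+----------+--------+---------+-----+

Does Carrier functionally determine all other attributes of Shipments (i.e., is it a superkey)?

All 12 rows have distinct Carrier values, so Carrier → (all attributes) holds and Carrier is a superkey.

Yes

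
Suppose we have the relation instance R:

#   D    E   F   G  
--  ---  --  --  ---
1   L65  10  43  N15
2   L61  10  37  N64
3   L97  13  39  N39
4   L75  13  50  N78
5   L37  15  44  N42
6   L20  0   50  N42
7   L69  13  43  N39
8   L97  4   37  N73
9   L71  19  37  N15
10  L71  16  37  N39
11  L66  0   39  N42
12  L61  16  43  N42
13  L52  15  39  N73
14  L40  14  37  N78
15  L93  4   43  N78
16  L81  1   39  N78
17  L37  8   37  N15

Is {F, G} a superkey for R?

No

Rows 9 and 17 have the same {F, G} value (F=37, G=N15) but are distinct tuples, so {F, G} does not determine every attribute — not a superkey.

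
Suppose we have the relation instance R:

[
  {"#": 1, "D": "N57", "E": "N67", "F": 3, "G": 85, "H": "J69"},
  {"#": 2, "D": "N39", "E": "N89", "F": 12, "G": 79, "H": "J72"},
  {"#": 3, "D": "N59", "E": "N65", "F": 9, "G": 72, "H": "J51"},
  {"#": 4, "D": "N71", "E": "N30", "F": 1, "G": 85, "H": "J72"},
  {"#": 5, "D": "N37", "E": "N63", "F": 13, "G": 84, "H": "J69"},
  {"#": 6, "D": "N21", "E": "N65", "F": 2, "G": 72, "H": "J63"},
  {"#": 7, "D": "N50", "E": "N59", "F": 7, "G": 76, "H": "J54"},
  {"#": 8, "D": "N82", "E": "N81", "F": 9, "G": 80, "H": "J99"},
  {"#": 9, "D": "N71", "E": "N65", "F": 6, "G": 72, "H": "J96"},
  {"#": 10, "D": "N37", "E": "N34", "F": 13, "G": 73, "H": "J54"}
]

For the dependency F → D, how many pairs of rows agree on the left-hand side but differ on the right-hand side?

F=9: violating pairs (3,8) — 1 pair.
F=13: all 2 rows agree on D — 0 pairs.

1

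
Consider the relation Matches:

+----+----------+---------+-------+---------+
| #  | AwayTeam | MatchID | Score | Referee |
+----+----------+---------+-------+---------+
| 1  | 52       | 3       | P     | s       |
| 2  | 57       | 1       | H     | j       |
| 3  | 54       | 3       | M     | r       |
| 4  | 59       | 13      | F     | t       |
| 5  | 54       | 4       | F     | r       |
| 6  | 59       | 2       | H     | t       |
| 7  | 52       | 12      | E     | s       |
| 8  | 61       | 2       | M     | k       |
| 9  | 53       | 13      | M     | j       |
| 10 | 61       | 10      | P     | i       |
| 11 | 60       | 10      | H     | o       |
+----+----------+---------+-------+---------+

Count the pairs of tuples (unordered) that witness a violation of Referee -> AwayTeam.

Referee=s: all 2 rows agree on AwayTeam — 0 pairs.
Referee=j: violating pairs (2,9) — 1 pair.
Referee=r: all 2 rows agree on AwayTeam — 0 pairs.
Referee=t: all 2 rows agree on AwayTeam — 0 pairs.

1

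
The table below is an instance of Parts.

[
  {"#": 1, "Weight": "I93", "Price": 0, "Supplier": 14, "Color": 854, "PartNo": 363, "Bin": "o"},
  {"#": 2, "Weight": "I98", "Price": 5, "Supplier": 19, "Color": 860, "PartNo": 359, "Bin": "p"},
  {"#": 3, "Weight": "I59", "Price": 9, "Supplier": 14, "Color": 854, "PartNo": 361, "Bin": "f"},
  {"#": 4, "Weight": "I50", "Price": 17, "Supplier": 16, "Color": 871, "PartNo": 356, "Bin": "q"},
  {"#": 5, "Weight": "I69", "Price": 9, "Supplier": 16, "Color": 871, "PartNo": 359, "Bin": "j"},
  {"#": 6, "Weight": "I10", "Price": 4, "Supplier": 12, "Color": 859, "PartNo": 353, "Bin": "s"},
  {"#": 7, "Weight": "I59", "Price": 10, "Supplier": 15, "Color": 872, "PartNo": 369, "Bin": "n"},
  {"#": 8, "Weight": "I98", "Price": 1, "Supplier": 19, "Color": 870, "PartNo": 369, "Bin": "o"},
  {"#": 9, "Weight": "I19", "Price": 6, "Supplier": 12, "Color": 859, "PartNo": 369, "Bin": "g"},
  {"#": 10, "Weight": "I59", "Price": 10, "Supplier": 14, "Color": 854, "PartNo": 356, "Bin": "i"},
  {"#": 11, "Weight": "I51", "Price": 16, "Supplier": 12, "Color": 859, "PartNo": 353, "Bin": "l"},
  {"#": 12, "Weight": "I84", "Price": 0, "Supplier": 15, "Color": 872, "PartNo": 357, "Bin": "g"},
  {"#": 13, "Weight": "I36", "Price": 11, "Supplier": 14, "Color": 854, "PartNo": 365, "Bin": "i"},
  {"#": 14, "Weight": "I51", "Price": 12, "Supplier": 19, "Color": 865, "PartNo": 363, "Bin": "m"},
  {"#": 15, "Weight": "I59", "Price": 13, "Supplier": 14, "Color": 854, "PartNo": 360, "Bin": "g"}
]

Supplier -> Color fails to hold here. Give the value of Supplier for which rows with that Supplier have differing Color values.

Supplier=14: rows 1, 3, 10, 13, 15 → Color = 854, 854, 854, 854, 854 ✓
Supplier=19: rows 2, 8, 14 → Color takes values {860, 870, 865} — violation
Supplier=16: rows 4, 5 → Color = 871, 871 ✓
Supplier=12: rows 6, 9, 11 → Color = 859, 859, 859 ✓
Supplier=15: rows 7, 12 → Color = 872, 872 ✓
The only Supplier value with inconsistent Color is Supplier=19.

19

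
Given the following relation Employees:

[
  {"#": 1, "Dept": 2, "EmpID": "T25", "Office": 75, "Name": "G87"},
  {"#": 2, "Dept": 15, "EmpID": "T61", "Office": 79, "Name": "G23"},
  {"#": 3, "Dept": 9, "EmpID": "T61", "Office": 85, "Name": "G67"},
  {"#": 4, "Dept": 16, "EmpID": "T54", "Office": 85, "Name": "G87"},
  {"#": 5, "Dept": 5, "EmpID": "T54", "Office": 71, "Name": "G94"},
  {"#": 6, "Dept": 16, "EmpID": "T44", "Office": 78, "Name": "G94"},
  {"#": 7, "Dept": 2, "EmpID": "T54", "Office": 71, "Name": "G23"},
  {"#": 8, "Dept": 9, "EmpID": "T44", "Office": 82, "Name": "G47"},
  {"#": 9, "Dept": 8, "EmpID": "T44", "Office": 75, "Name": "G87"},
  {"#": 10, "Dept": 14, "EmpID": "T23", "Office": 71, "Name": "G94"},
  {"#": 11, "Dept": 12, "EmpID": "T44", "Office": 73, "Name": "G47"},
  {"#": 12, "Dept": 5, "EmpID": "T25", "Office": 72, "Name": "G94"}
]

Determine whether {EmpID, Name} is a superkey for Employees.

Rows 8 and 11 have the same {EmpID, Name} value (EmpID=T44, Name=G47) but are distinct tuples, so {EmpID, Name} does not determine every attribute — not a superkey.

No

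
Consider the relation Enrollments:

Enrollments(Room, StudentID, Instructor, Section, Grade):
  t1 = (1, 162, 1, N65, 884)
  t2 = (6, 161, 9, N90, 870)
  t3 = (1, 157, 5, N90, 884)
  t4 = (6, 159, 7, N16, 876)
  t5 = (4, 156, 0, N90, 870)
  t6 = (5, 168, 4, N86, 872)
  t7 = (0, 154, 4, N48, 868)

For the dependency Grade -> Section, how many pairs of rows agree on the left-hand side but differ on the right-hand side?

1

Grade=884: violating pairs (1,3) — 1 pair.
Grade=870: all 2 rows agree on Section — 0 pairs.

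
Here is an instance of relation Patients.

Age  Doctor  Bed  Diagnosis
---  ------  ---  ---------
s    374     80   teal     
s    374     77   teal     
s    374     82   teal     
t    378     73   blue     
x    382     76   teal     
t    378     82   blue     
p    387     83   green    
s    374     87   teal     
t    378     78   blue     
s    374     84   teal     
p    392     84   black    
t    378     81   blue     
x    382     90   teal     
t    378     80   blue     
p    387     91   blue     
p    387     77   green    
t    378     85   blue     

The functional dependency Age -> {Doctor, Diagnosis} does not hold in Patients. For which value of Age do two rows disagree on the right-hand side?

Age=s: 5 rows → {Doctor,Diagnosis} = (374, teal), (374, teal), (374, teal), (374, teal), (374, teal) ✓
Age=t: 6 rows → {Doctor,Diagnosis} = (378, blue), (378, blue), (378, blue), (378, blue), (378, blue), (378, blue) ✓
Age=x: 2 rows → {Doctor,Diagnosis} = (382, teal), (382, teal) ✓
Age=p: 4 rows → {Doctor,Diagnosis} takes values {(387, green), (392, black), (387, blue)} — violation
The only Age value with inconsistent RHS is Age=p.

p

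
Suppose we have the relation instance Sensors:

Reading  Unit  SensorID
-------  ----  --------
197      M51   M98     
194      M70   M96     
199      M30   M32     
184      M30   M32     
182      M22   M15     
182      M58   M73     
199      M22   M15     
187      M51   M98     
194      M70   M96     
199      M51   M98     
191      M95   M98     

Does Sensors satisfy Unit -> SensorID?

Unit=M51: 3 rows → SensorID = M98, M98, M98 ✓
Unit=M70: 2 rows → SensorID = M96, M96 ✓
Unit=M30: 2 rows → SensorID = M32, M32 ✓
Unit=M22: 2 rows → SensorID = M15, M15 ✓
Unit=M58: 1 row → SensorID = M73 ✓
Unit=M95: 1 row → SensorID = M98 ✓
Every Unit value is associated with a single SensorID value, so Unit -> SensorID holds.

Yes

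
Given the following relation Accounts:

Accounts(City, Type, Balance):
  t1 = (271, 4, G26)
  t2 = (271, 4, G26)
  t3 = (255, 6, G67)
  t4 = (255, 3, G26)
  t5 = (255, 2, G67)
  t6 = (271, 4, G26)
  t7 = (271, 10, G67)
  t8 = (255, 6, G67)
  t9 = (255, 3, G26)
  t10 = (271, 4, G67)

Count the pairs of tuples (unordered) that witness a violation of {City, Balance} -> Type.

(City=271, Balance=G26): all 3 rows agree on Type — 0 pairs.
(City=255, Balance=G67): violating pairs (3,5), (5,8) — 2 pairs.
(City=255, Balance=G26): all 2 rows agree on Type — 0 pairs.
(City=271, Balance=G67): violating pairs (7,10) — 1 pair.

3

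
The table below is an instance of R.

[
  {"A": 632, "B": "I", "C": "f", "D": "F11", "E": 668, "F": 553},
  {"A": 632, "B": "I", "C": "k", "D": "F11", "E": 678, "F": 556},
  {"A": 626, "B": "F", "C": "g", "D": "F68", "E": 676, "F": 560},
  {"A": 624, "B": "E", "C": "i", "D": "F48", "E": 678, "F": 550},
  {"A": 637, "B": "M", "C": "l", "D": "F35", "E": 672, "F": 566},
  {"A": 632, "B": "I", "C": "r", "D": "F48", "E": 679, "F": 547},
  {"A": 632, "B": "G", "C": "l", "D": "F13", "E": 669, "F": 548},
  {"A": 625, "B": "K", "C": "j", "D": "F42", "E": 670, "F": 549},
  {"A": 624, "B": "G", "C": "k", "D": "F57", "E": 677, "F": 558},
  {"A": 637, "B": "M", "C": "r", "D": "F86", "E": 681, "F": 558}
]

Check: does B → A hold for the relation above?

B=I: 3 rows → A = 632, 632, 632 ✓
B=F: 1 row → A = 626 ✓
B=E: 1 row → A = 624 ✓
B=M: 2 rows → A = 637, 637 ✓
B=G: 2 rows → A takes values {632, 624} — violation
B=K: 1 row → A = 625 ✓
Two rows agree on B but differ on A, so B → A does not hold.

No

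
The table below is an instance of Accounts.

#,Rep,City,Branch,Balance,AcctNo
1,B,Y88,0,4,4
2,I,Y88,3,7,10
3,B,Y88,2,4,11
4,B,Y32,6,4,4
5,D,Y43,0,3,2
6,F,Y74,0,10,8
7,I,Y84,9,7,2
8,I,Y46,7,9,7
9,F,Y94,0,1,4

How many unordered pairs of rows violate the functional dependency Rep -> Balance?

3

Rep=B: all 3 rows agree on Balance — 0 pairs.
Rep=I: violating pairs (2,8), (7,8) — 2 pairs.
Rep=F: violating pairs (6,9) — 1 pair.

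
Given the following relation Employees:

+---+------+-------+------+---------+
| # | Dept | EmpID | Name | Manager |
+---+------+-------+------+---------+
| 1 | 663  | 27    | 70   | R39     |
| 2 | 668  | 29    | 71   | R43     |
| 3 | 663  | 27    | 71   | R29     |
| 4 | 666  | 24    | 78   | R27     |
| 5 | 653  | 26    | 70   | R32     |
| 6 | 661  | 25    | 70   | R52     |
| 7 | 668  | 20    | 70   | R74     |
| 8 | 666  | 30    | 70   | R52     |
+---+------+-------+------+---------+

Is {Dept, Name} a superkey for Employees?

Yes

All 8 rows have distinct {Dept, Name} values, so {Dept, Name} → (all attributes) holds and {Dept, Name} is a superkey.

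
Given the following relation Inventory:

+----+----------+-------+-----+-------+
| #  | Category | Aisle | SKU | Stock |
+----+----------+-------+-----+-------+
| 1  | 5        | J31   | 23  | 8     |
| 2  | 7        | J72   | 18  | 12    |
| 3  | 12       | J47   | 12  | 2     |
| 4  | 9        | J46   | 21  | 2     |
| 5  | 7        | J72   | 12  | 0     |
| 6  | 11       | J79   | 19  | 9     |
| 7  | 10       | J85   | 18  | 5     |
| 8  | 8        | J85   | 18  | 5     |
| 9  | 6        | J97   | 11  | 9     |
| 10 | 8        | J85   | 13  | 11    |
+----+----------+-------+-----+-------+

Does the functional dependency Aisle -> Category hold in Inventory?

No

Aisle=J31: row 1 → Category = 5 ✓
Aisle=J72: rows 2, 5 → Category = 7, 7 ✓
Aisle=J47: row 3 → Category = 12 ✓
Aisle=J46: row 4 → Category = 9 ✓
Aisle=J79: row 6 → Category = 11 ✓
Aisle=J85: rows 7, 8, 10 → Category takes values {10, 8} — violation
Aisle=J97: row 9 → Category = 6 ✓
Two rows agree on Aisle but differ on Category, so Aisle -> Category does not hold.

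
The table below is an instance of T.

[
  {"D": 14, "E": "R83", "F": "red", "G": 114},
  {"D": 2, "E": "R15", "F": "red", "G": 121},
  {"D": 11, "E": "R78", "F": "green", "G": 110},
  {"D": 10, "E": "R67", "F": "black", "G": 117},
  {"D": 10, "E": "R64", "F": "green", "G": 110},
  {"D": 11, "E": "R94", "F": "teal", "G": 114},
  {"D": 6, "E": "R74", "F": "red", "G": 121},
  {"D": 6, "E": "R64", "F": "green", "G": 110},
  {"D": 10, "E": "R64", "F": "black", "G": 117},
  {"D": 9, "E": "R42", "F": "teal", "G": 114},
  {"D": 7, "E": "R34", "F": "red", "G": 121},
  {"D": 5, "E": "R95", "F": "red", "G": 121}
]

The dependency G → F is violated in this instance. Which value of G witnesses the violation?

G=114: 3 rows → F takes values {red, teal} — violation
G=121: 4 rows → F = red, red, red, red ✓
G=110: 3 rows → F = green, green, green ✓
G=117: 2 rows → F = black, black ✓
The only G value with inconsistent F is G=114.

114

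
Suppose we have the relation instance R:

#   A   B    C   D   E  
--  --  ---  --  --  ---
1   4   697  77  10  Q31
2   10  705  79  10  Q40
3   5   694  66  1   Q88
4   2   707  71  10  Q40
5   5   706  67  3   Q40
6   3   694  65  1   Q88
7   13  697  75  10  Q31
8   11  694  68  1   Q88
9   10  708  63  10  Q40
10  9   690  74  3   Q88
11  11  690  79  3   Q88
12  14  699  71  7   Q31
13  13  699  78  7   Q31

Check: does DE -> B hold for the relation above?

(D=10, E=Q31): rows 1, 7 → B = 697, 697 ✓
(D=10, E=Q40): rows 2, 4, 9 → B takes values {705, 707, 708} — violation
(D=1, E=Q88): rows 3, 6, 8 → B = 694, 694, 694 ✓
(D=3, E=Q40): row 5 → B = 706 ✓
(D=3, E=Q88): rows 10, 11 → B = 690, 690 ✓
(D=7, E=Q31): rows 12, 13 → B = 699, 699 ✓
Two rows agree on DE but differ on B, so DE -> B does not hold.

No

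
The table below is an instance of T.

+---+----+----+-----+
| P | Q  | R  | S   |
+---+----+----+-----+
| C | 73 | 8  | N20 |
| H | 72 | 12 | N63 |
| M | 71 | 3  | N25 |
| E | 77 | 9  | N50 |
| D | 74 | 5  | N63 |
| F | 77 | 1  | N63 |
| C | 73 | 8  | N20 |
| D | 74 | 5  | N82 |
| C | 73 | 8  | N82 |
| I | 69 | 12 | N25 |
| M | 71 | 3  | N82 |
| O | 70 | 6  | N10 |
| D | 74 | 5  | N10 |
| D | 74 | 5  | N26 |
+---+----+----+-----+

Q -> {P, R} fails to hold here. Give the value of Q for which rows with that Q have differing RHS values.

77

Q=73: 3 rows → {P,R} = (C, 8), (C, 8), (C, 8) ✓
Q=72: 1 row → {P,R} = (H, 12) ✓
Q=71: 2 rows → {P,R} = (M, 3), (M, 3) ✓
Q=77: 2 rows → {P,R} takes values {(E, 9), (F, 1)} — violation
Q=74: 4 rows → {P,R} = (D, 5), (D, 5), (D, 5), (D, 5) ✓
Q=69: 1 row → {P,R} = (I, 12) ✓
Q=70: 1 row → {P,R} = (O, 6) ✓
The only Q value with inconsistent RHS is Q=77.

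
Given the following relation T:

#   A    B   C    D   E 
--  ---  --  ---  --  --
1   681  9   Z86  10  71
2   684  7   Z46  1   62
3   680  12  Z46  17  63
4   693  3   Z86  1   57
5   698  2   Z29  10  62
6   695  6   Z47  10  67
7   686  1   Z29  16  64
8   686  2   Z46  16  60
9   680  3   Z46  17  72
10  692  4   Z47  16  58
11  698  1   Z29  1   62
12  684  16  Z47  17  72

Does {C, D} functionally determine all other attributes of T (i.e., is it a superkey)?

Rows 3 and 9 have the same {C, D} value (C=Z46, D=17) but are distinct tuples, so {C, D} does not determine every attribute — not a superkey.

No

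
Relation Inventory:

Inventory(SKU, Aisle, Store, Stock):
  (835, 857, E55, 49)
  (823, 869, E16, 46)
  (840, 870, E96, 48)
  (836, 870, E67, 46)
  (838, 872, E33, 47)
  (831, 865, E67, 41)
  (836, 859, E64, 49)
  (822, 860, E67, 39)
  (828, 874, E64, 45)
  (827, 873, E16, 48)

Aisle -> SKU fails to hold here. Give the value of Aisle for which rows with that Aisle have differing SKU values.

Aisle=857: 1 row → SKU = 835 ✓
Aisle=869: 1 row → SKU = 823 ✓
Aisle=870: 2 rows → SKU takes values {840, 836} — violation
Aisle=872: 1 row → SKU = 838 ✓
Aisle=865: 1 row → SKU = 831 ✓
Aisle=859: 1 row → SKU = 836 ✓
Aisle=860: 1 row → SKU = 822 ✓
Aisle=874: 1 row → SKU = 828 ✓
Aisle=873: 1 row → SKU = 827 ✓
The only Aisle value with inconsistent SKU is Aisle=870.

870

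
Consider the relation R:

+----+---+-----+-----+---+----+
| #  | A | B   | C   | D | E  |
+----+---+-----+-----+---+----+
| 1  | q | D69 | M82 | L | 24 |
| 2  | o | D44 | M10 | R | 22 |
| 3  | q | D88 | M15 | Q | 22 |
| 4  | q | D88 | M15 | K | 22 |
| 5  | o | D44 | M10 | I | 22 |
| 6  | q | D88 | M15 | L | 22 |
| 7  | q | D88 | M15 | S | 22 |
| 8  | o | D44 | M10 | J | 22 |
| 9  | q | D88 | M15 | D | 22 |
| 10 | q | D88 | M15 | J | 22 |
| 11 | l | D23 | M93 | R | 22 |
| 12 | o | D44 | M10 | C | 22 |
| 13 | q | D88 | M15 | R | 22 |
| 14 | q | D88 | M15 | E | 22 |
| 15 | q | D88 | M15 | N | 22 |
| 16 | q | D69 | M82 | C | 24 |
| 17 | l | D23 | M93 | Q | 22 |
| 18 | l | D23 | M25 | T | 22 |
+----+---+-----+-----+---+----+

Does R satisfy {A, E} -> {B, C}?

No

(A=q, E=24): rows 1, 16 → {B,C} = (D69, M82), (D69, M82) ✓
(A=o, E=22): rows 2, 5, 8, 12 → {B,C} = (D44, M10), (D44, M10), (D44, M10), (D44, M10) ✓
(A=q, E=22): rows 3, 4, 6, 7, 9, 10, 13, 14, 15 → {B,C} = (D88, M15), (D88, M15), (D88, M15), (D88, M15), (D88, M15), (D88, M15), (D88, M15), (D88, M15), (D88, M15) ✓
(A=l, E=22): rows 11, 17, 18 → {B,C} takes values {(D23, M93), (D23, M25)} — violation
Two rows agree on {A, E} but differ on {B, C}, so {A, E} -> {B, C} does not hold.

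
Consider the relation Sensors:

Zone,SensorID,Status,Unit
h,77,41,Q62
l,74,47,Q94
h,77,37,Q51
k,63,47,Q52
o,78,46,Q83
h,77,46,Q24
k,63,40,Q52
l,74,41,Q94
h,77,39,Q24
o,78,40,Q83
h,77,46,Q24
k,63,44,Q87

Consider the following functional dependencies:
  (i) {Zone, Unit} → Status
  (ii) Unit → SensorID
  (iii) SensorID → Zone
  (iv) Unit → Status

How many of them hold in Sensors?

2

(i) {Zone, Unit} → Status: (Zone=l, Unit=Q94): 2 rows → Status takes values {47, 41} — violation; (Zone=k, Unit=Q52): 2 rows → Status takes values {47, 40} — violation; (Zone=o, Unit=Q83): 2 rows → Status takes values {46, 40} — violation; (Zone=h, Unit=Q24): 3 rows → Status takes values {46, 39} — violation — fails.
(ii) Unit → SensorID: every LHS value maps to a single RHS value — holds.
(iii) SensorID → Zone: every LHS value maps to a single RHS value — holds.
(iv) Unit → Status: Unit=Q94: 2 rows → Status takes values {47, 41} — violation; Unit=Q52: 2 rows → Status takes values {47, 40} — violation; Unit=Q83: 2 rows → Status takes values {46, 40} — violation; Unit=Q24: 3 rows → Status takes values {46, 39} — violation — fails.
2 of the 4 dependencies hold.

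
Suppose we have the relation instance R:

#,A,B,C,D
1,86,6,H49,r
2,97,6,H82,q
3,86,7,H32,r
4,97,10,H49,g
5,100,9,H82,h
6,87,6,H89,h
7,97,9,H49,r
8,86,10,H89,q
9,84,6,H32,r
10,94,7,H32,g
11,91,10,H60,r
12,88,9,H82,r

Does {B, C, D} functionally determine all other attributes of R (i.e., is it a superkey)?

Yes

All 12 rows have distinct {B, C, D} values, so {B, C, D} → (all attributes) holds and {B, C, D} is a superkey.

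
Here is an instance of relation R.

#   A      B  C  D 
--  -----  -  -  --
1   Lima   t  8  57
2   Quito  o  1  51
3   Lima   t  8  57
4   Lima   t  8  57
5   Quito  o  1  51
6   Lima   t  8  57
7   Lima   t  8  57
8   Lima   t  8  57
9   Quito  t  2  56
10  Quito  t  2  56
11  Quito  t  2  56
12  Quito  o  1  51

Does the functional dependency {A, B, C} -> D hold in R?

Yes

(A=Lima, B=t, C=8): rows 1, 3, 4, 6, 7, 8 → D = 57, 57, 57, 57, 57, 57 ✓
(A=Quito, B=o, C=1): rows 2, 5, 12 → D = 51, 51, 51 ✓
(A=Quito, B=t, C=2): rows 9, 10, 11 → D = 56, 56, 56 ✓
Every {A, B, C} value is associated with a single D value, so {A, B, C} -> D holds.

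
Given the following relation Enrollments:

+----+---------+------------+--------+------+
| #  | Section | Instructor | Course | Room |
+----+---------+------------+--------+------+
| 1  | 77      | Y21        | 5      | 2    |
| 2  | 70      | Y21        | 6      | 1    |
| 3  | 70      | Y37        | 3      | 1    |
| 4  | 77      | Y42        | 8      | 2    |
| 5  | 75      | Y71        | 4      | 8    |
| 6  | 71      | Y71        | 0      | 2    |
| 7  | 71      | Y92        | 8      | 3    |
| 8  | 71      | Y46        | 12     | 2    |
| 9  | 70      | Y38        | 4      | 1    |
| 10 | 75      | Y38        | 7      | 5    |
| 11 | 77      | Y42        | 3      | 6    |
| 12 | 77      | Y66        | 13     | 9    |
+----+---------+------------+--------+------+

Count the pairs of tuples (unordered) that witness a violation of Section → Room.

8

Section=77: violating pairs (1,11), (1,12), (4,11), (4,12), (11,12) — 5 pairs.
Section=70: all 3 rows agree on Room — 0 pairs.
Section=75: violating pairs (5,10) — 1 pair.
Section=71: violating pairs (6,7), (7,8) — 2 pairs.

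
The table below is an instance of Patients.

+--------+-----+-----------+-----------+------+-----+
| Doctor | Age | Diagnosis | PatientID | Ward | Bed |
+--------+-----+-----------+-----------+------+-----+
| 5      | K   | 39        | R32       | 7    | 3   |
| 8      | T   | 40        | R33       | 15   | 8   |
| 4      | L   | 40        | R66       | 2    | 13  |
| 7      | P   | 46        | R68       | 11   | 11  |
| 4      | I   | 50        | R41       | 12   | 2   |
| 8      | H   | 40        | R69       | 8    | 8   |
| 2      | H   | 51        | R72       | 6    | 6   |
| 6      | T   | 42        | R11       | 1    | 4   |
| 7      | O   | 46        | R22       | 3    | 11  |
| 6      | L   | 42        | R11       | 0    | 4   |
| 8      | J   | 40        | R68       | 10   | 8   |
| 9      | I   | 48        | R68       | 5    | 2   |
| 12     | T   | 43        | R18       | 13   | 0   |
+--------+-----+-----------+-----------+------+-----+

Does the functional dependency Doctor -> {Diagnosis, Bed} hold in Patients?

Doctor=5: 1 row → {Diagnosis,Bed} = (39, 3) ✓
Doctor=8: 3 rows → {Diagnosis,Bed} = (40, 8), (40, 8), (40, 8) ✓
Doctor=4: 2 rows → {Diagnosis,Bed} takes values {(40, 13), (50, 2)} — violation
Doctor=7: 2 rows → {Diagnosis,Bed} = (46, 11), (46, 11) ✓
Doctor=2: 1 row → {Diagnosis,Bed} = (51, 6) ✓
Doctor=6: 2 rows → {Diagnosis,Bed} = (42, 4), (42, 4) ✓
Doctor=9: 1 row → {Diagnosis,Bed} = (48, 2) ✓
Doctor=12: 1 row → {Diagnosis,Bed} = (43, 0) ✓
Two rows agree on Doctor but differ on {Diagnosis, Bed}, so Doctor -> {Diagnosis, Bed} does not hold.

No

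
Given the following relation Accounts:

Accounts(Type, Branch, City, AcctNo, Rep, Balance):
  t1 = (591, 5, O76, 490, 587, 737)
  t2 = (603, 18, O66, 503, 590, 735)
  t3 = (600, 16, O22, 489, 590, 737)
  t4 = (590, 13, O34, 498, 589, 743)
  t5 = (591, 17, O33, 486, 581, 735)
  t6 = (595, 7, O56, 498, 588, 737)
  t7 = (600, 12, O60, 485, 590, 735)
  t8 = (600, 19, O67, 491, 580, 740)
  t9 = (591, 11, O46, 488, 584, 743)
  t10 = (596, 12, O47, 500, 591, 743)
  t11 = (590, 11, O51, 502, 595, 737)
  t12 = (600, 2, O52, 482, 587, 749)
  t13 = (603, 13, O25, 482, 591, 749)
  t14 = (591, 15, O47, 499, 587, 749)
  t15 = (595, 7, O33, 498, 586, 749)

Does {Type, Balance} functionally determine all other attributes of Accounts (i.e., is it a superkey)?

All 15 rows have distinct {Type, Balance} values, so {Type, Balance} → (all attributes) holds and {Type, Balance} is a superkey.

Yes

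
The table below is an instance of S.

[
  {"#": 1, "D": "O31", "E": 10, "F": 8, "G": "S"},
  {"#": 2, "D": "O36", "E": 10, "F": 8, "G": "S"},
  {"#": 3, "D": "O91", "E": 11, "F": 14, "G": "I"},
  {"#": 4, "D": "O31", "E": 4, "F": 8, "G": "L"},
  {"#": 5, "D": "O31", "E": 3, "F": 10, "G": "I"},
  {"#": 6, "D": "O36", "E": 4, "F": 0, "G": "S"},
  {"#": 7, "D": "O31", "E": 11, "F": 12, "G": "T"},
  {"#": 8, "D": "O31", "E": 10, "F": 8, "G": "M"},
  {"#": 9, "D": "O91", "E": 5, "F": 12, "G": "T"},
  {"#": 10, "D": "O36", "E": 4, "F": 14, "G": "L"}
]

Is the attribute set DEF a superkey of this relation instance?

Rows 1 and 8 have the same DEF value (D=O31, E=10, F=8) but are distinct tuples, so DEF does not determine every attribute — not a superkey.

No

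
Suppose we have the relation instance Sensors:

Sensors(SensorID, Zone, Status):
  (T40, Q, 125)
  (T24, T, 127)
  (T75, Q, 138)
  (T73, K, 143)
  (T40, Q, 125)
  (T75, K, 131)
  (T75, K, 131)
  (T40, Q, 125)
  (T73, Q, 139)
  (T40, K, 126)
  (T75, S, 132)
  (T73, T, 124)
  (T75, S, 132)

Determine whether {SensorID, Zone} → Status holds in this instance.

Yes

(SensorID=T40, Zone=Q): 3 rows → Status = 125, 125, 125 ✓
(SensorID=T24, Zone=T): 1 row → Status = 127 ✓
(SensorID=T75, Zone=Q): 1 row → Status = 138 ✓
(SensorID=T73, Zone=K): 1 row → Status = 143 ✓
(SensorID=T75, Zone=K): 2 rows → Status = 131, 131 ✓
(SensorID=T73, Zone=Q): 1 row → Status = 139 ✓
(SensorID=T40, Zone=K): 1 row → Status = 126 ✓
(SensorID=T75, Zone=S): 2 rows → Status = 132, 132 ✓
(SensorID=T73, Zone=T): 1 row → Status = 124 ✓
Every {SensorID, Zone} value is associated with a single Status value, so {SensorID, Zone} → Status holds.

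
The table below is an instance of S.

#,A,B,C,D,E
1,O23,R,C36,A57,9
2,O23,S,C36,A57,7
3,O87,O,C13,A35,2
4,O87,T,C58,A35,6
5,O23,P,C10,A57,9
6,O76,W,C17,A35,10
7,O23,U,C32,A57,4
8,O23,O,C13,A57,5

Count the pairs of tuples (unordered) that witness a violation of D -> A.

D=A57: all 5 rows agree on A — 0 pairs.
D=A35: violating pairs (3,6), (4,6) — 2 pairs.

2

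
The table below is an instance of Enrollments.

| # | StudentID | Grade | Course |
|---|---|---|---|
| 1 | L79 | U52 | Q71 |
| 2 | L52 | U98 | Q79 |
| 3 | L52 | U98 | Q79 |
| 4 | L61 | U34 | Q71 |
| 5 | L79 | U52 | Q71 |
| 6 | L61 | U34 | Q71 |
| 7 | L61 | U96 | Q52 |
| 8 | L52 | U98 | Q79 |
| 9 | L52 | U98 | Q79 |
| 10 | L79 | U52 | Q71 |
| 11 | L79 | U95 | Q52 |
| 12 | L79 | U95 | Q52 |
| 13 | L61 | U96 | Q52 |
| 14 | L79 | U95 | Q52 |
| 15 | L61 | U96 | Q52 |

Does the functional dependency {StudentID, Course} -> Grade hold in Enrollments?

(StudentID=L79, Course=Q71): rows 1, 5, 10 → Grade = U52, U52, U52 ✓
(StudentID=L52, Course=Q79): rows 2, 3, 8, 9 → Grade = U98, U98, U98, U98 ✓
(StudentID=L61, Course=Q71): rows 4, 6 → Grade = U34, U34 ✓
(StudentID=L61, Course=Q52): rows 7, 13, 15 → Grade = U96, U96, U96 ✓
(StudentID=L79, Course=Q52): rows 11, 12, 14 → Grade = U95, U95, U95 ✓
Every {StudentID, Course} value is associated with a single Grade value, so {StudentID, Course} -> Grade holds.

Yes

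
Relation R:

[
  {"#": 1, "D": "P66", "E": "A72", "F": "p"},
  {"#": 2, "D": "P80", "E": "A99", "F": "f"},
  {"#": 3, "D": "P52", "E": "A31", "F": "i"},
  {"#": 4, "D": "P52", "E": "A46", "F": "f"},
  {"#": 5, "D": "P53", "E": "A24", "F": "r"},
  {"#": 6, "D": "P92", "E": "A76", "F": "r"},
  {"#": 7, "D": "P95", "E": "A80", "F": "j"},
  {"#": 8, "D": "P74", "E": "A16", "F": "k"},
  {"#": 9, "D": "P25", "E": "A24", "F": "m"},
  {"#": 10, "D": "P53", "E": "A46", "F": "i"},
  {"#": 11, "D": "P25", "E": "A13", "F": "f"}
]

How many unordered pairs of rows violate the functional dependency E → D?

E=A46: violating pairs (4,10) — 1 pair.
E=A24: violating pairs (5,9) — 1 pair.

2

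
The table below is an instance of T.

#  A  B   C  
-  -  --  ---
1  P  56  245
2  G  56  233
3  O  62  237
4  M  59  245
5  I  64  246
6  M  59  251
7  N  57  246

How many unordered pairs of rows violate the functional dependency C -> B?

C=245: violating pairs (1,4) — 1 pair.
C=246: violating pairs (5,7) — 1 pair.

2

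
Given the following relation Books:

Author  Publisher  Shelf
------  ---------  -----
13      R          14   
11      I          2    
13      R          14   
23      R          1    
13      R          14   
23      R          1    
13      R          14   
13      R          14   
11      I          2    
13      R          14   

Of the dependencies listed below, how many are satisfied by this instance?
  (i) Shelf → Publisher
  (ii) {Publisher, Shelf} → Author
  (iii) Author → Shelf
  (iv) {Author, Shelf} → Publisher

4

(i) Shelf → Publisher: every LHS value maps to a single RHS value — holds.
(ii) {Publisher, Shelf} → Author: every LHS value maps to a single RHS value — holds.
(iii) Author → Shelf: every LHS value maps to a single RHS value — holds.
(iv) {Author, Shelf} → Publisher: every LHS value maps to a single RHS value — holds.
4 of the 4 dependencies hold.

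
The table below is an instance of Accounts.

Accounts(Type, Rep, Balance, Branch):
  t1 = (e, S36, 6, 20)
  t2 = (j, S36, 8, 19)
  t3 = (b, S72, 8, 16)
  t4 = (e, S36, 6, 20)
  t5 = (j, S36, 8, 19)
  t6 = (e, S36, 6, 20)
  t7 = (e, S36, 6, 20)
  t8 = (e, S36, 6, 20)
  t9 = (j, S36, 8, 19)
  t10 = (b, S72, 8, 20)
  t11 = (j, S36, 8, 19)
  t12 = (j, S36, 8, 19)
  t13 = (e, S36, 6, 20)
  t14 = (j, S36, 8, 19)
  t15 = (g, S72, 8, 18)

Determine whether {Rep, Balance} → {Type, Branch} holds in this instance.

(Rep=S36, Balance=6): rows 1, 4, 6, 7, 8, 13 → {Type,Branch} = (e, 20), (e, 20), (e, 20), (e, 20), (e, 20), (e, 20) ✓
(Rep=S36, Balance=8): rows 2, 5, 9, 11, 12, 14 → {Type,Branch} = (j, 19), (j, 19), (j, 19), (j, 19), (j, 19), (j, 19) ✓
(Rep=S72, Balance=8): rows 3, 10, 15 → {Type,Branch} takes values {(b, 16), (b, 20), (g, 18)} — violation
Two rows agree on {Rep, Balance} but differ on {Type, Branch}, so {Rep, Balance} → {Type, Branch} does not hold.

No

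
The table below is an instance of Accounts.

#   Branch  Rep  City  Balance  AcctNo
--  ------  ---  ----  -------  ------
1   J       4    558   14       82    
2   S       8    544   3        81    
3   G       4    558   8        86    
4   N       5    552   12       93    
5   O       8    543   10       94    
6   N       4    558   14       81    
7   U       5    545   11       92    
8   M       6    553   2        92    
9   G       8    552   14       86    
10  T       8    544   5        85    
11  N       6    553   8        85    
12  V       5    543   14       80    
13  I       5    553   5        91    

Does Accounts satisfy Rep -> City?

No

Rep=4: rows 1, 3, 6 → City = 558, 558, 558 ✓
Rep=8: rows 2, 5, 9, 10 → City takes values {544, 543, 552} — violation
Rep=5: rows 4, 7, 12, 13 → City takes values {552, 545, 543, 553} — violation
Rep=6: rows 8, 11 → City = 553, 553 ✓
Two rows agree on Rep but differ on City, so Rep -> City does not hold.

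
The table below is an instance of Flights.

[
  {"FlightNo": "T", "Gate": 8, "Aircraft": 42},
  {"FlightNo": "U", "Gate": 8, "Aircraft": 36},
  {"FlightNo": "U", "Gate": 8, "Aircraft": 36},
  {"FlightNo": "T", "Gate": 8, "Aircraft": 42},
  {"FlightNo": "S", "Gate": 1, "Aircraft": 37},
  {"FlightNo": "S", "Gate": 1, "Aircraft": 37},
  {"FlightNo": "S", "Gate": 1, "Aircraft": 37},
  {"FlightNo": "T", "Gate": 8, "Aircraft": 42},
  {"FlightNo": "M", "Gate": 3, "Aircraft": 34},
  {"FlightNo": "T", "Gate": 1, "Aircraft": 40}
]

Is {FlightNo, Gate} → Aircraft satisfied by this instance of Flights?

Yes

(FlightNo=T, Gate=8): 3 rows → Aircraft = 42, 42, 42 ✓
(FlightNo=U, Gate=8): 2 rows → Aircraft = 36, 36 ✓
(FlightNo=S, Gate=1): 3 rows → Aircraft = 37, 37, 37 ✓
(FlightNo=M, Gate=3): 1 row → Aircraft = 34 ✓
(FlightNo=T, Gate=1): 1 row → Aircraft = 40 ✓
Every {FlightNo, Gate} value is associated with a single Aircraft value, so {FlightNo, Gate} → Aircraft holds.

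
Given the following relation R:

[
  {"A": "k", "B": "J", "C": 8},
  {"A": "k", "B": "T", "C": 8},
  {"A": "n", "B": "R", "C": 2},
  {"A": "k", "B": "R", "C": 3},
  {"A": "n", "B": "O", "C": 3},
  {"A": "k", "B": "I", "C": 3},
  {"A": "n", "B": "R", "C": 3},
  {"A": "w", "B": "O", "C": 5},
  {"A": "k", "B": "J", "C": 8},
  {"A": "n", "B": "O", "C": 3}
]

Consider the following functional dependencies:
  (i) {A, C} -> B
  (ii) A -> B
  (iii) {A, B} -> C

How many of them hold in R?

0

(i) {A, C} -> B: (A=k, C=8): 3 rows → B takes values {J, T} — violation; (A=k, C=3): 2 rows → B takes values {R, I} — violation; (A=n, C=3): 3 rows → B takes values {O, R} — violation — fails.
(ii) A -> B: A=k: 5 rows → B takes values {J, T, R, I} — violation; A=n: 4 rows → B takes values {R, O} — violation — fails.
(iii) {A, B} -> C: (A=n, B=R): 2 rows → C takes values {2, 3} — violation — fails.
None of the 3 dependencies hold.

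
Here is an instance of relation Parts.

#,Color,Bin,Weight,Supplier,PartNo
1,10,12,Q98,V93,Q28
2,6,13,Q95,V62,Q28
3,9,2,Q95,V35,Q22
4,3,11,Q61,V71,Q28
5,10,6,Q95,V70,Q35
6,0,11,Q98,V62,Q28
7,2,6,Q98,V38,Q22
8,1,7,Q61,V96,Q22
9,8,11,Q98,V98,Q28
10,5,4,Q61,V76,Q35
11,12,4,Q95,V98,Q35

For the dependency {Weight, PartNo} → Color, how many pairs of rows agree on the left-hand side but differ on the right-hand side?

4

(Weight=Q98, PartNo=Q28): violating pairs (1,6), (1,9), (6,9) — 3 pairs.
(Weight=Q95, PartNo=Q35): violating pairs (5,11) — 1 pair.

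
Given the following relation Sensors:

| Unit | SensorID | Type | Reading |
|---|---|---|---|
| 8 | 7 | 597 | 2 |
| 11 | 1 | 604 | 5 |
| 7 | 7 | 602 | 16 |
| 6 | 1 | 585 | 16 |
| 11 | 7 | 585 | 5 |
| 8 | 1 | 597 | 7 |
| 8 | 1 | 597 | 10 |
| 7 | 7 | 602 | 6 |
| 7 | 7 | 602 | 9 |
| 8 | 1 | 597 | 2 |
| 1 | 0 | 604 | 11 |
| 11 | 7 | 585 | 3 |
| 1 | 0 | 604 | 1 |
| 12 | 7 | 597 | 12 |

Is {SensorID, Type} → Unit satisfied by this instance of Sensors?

(SensorID=7, Type=597): 2 rows → Unit takes values {8, 12} — violation
(SensorID=1, Type=604): 1 row → Unit = 11 ✓
(SensorID=7, Type=602): 3 rows → Unit = 7, 7, 7 ✓
(SensorID=1, Type=585): 1 row → Unit = 6 ✓
(SensorID=7, Type=585): 2 rows → Unit = 11, 11 ✓
(SensorID=1, Type=597): 3 rows → Unit = 8, 8, 8 ✓
(SensorID=0, Type=604): 2 rows → Unit = 1, 1 ✓
Two rows agree on {SensorID, Type} but differ on Unit, so {SensorID, Type} → Unit does not hold.

No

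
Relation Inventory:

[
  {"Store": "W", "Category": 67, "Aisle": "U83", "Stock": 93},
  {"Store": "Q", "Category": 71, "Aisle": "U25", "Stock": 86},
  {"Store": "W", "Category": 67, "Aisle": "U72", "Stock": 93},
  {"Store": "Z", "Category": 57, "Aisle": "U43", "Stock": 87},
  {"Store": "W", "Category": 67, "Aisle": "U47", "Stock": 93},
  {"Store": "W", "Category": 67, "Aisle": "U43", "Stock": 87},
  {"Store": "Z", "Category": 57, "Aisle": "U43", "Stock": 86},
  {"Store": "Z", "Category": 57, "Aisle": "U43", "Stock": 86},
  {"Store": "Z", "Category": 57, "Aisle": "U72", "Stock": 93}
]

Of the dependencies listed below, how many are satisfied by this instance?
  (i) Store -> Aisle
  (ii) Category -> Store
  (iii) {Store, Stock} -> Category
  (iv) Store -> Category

3

(i) Store -> Aisle: Store=W: 4 rows → Aisle takes values {U83, U72, U47, U43} — violation; Store=Z: 4 rows → Aisle takes values {U43, U72} — violation — fails.
(ii) Category -> Store: every LHS value maps to a single RHS value — holds.
(iii) {Store, Stock} -> Category: every LHS value maps to a single RHS value — holds.
(iv) Store -> Category: every LHS value maps to a single RHS value — holds.
3 of the 4 dependencies hold.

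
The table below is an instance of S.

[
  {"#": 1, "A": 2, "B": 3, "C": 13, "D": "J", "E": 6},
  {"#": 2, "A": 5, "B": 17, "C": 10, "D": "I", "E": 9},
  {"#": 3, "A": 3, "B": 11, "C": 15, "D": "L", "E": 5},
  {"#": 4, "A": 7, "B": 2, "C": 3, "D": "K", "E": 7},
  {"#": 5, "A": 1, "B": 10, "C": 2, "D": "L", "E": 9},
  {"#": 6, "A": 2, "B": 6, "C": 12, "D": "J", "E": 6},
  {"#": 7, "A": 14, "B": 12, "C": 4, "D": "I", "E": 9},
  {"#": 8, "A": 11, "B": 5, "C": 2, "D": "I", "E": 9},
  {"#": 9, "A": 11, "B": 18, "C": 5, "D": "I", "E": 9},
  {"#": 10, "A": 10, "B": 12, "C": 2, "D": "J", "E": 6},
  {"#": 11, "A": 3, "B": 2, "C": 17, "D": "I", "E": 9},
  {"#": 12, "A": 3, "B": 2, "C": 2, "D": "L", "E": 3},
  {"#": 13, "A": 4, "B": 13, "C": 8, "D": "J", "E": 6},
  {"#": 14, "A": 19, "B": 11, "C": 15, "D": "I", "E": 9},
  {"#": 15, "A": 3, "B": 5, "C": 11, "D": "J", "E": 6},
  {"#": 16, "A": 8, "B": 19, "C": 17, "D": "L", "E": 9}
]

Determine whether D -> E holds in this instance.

D=J: rows 1, 6, 10, 13, 15 → E = 6, 6, 6, 6, 6 ✓
D=I: rows 2, 7, 8, 9, 11, 14 → E = 9, 9, 9, 9, 9, 9 ✓
D=L: rows 3, 5, 12, 16 → E takes values {5, 9, 3} — violation
D=K: row 4 → E = 7 ✓
Two rows agree on D but differ on E, so D -> E does not hold.

No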